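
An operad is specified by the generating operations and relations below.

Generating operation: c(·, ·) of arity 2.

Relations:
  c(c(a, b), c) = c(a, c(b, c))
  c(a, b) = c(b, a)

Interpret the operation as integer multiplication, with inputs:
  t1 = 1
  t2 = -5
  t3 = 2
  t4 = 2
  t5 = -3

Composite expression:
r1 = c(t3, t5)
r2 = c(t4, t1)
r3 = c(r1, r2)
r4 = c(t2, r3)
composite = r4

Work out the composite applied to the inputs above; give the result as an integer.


60


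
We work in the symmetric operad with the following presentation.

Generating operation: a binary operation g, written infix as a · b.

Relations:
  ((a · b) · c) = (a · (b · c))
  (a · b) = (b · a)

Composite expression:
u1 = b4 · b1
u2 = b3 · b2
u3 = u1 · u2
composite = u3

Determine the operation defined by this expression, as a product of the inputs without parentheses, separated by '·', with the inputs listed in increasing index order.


b1 · b2 · b3 · b4

Both nesting and order wash out for g; what remains is which b's occur.
(b4 · b1) collapses to b4 · b1
(b3 · b2) collapses to b3 · b2
((b4 · b1) · (b3 · b2)) collapses to b4 · b1 · b3 · b2
the factors in increasing index order: b1 · b2 · b3 · b4


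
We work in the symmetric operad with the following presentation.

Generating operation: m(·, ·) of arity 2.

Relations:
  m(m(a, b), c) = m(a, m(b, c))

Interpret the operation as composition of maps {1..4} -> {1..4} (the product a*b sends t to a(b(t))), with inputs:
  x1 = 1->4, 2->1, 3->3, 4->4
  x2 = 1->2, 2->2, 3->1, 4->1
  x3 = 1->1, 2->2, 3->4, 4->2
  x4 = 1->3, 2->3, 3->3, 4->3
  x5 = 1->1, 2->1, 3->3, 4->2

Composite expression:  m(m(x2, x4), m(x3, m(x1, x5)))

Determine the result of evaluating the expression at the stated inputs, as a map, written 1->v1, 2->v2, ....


m(x2, x4) = 1->1, 2->1, 3->1, 4->1
m(x1, x5) = 1->4, 2->4, 3->3, 4->1
m(x3, m(x1, x5)) = 1->2, 2->2, 3->4, 4->1
m(m(x2, x4), m(x3, m(x1, x5))) = 1->1, 2->1, 3->1, 4->1

1->1, 2->1, 3->1, 4->1


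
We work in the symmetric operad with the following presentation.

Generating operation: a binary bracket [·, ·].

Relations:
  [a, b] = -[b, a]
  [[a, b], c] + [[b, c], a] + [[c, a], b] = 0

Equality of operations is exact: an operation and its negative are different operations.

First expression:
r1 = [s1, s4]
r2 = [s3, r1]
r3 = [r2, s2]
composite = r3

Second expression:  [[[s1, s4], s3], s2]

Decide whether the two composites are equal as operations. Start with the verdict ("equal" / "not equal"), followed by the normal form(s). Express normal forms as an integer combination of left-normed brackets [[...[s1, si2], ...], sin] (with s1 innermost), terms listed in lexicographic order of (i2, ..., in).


not equal: they reduce to -[[[s1, s4], s3], s2] and [[[s1, s4], s3], s2]

The first composite normalizes to -[[[s1, s4], s3], s2]
The second composite normalizes to [[[s1, s4], s3], s2]
They disagree, so not equal.


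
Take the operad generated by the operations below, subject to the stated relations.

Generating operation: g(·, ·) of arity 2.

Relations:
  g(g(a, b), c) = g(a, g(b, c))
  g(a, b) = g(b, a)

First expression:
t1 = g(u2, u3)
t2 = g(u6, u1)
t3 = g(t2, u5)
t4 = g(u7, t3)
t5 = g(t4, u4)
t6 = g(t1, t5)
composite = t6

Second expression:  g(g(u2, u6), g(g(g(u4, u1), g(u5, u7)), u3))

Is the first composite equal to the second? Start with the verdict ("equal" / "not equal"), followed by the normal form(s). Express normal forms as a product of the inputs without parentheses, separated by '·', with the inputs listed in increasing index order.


The first expression, normalized: u1 · u2 · u3 · u4 · u5 · u6 · u7
The second expression, normalized: u1 · u2 · u3 · u4 · u5 · u6 · u7
Identical normal forms: equal.

equal; both compose to u1 · u2 · u3 · u4 · u5 · u6 · u7


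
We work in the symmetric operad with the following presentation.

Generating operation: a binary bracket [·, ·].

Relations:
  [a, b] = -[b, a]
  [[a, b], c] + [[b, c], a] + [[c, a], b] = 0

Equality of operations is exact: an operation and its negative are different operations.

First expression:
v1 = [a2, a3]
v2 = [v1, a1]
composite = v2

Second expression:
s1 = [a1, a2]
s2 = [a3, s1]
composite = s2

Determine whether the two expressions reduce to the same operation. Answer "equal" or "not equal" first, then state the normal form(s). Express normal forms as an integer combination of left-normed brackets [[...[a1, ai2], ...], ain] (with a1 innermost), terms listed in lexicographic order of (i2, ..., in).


Normal form of the first expression: -[[a1, a2], a3] + [[a1, a3], a2]
Normal form of the second expression: -[[a1, a2], a3]
Distinct normal forms: not equal.

not equal; the first gives -[[a1, a2], a3] + [[a1, a3], a2] and the second -[[a1, a2], a3]


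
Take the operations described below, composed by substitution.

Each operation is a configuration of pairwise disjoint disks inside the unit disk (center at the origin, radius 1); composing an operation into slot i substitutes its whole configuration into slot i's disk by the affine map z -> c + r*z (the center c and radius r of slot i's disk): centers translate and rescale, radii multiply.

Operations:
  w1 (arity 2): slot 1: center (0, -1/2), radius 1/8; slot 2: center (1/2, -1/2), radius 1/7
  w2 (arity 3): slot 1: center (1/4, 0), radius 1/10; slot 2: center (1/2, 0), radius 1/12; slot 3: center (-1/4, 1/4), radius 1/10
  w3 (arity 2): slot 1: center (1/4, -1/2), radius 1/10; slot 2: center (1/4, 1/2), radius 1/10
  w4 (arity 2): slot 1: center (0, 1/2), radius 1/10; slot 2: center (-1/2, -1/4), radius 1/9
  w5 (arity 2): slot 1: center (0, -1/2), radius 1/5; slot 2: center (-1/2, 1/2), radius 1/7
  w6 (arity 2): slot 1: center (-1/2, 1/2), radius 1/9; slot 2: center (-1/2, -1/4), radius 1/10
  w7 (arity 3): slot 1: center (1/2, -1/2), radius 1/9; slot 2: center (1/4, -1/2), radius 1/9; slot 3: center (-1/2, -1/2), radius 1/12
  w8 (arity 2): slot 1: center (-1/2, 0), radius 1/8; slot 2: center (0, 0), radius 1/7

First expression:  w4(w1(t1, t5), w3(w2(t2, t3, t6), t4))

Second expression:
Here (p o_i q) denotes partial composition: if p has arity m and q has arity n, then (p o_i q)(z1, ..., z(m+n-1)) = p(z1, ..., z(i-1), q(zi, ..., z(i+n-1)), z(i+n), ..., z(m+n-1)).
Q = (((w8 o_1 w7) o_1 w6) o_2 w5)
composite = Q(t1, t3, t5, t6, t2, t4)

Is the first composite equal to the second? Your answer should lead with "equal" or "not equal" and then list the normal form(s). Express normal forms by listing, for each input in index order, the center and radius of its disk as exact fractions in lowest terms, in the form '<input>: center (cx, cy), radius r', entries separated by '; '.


The first composite normalizes to t1: center (0, 9/20), radius 1/80; t2: center (-169/360, -11/36), radius 1/900; t3: center (-7/15, -11/36), radius 1/1080; t4: center (-17/36, -7/36), radius 1/90; t5: center (1/20, 9/20), radius 1/70; t6: center (-19/40, -109/360), radius 1/900
The second composite normalizes to t1: center (-4/9, -1/18), radius 1/648; t2: center (-9/16, -1/16), radius 1/96; t3: center (-4/9, -1/15), radius 1/3600; t4: center (0, 0), radius 1/7; t5: center (-641/1440, -47/720), radius 1/5040; t6: center (-15/32, -1/16), radius 1/72
Different reductions; not equal.

not equal — first t1: center (0, 9/20), radius 1/80; t2: center (-169/360, -11/36), radius 1/900; t3: center (-7/15, -11/36), radius 1/1080; t4: center (-17/36, -7/36), radius 1/90; t5: center (1/20, 9/20), radius 1/70; t6: center (-19/40, -109/360), radius 1/900, second t1: center (-4/9, -1/18), radius 1/648; t2: center (-9/16, -1/16), radius 1/96; t3: center (-4/9, -1/15), radius 1/3600; t4: center (0, 0), radius 1/7; t5: center (-641/1440, -47/720), radius 1/5040; t6: center (-15/32, -1/16), radius 1/72


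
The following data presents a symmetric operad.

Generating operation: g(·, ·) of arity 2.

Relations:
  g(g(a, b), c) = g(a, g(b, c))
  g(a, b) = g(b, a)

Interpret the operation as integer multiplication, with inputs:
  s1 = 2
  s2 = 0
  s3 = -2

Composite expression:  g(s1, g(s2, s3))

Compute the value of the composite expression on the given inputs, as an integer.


0

g(s2, s3) = 0
g(s1, g(s2, s3)) = 0


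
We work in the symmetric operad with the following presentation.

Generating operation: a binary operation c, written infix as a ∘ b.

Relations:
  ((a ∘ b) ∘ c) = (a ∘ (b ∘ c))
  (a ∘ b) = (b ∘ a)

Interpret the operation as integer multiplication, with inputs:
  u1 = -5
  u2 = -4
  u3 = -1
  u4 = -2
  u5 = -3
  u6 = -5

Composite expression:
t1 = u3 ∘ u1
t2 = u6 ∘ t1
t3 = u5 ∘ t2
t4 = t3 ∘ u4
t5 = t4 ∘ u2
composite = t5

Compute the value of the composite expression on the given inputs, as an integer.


600

(u3 ∘ u1) = 5
(u6 ∘ (u3 ∘ u1)) = -25
(u5 ∘ (u6 ∘ (u3 ∘ u1))) = 75
((u5 ∘ (u6 ∘ (u3 ∘ u1))) ∘ u4) = -150
(((u5 ∘ (u6 ∘ (u3 ∘ u1))) ∘ u4) ∘ u2) = 600


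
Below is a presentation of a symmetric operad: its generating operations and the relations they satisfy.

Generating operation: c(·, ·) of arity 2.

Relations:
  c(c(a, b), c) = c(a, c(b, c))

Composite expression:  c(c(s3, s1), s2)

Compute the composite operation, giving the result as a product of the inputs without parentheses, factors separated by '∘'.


s3 ∘ s1 ∘ s2

Under associativity of c, the answer is the s's in reading order.
c(s3, s1) collapses to s3 ∘ s1
c(c(s3, s1), s2) collapses to s3 ∘ s1 ∘ s2


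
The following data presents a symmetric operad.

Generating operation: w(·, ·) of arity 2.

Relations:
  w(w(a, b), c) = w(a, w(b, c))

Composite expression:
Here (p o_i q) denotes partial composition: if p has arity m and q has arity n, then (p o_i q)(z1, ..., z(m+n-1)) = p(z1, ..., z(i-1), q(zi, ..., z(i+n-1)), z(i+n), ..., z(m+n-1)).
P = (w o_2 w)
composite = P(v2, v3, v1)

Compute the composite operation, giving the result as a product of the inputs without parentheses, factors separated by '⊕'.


v2 ⊕ v3 ⊕ v1


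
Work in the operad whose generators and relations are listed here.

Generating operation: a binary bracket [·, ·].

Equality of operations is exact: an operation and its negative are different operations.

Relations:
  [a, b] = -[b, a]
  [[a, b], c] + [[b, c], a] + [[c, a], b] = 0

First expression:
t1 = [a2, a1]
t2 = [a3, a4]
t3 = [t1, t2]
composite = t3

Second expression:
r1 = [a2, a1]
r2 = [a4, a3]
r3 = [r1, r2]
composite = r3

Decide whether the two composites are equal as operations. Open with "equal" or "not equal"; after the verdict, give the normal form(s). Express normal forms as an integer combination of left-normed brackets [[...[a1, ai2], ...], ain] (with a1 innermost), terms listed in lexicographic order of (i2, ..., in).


The first expression, normalized: -[[[a1, a2], a3], a4] + [[[a1, a2], a4], a3]
The second expression, normalized: [[[a1, a2], a3], a4] - [[[a1, a2], a4], a3]
No match — not equal.

not equal; first: -[[[a1, a2], a3], a4] + [[[a1, a2], a4], a3]; second: [[[a1, a2], a3], a4] - [[[a1, a2], a4], a3]


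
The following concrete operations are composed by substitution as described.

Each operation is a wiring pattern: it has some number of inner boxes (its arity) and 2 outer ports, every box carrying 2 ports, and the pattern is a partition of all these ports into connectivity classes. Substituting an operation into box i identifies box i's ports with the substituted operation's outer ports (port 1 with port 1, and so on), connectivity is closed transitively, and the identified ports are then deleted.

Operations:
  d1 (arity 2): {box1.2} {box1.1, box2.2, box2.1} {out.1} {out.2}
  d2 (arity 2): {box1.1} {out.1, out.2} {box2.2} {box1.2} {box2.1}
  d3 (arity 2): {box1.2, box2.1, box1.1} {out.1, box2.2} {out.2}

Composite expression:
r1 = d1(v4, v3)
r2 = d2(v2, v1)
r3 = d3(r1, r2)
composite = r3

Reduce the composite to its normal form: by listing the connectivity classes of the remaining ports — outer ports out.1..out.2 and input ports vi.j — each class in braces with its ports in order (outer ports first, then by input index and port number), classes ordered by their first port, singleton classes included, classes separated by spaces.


{out.1} {out.2} {v1.1} {v1.2} {v2.1} {v2.2} {v3.1, v3.2, v4.1} {v4.2}

Reachability decides: close wires over d3-identified ports.
the subtree at d1 composes to {out.1} {out.2} {v3.1, v3.2, v4.1} {v4.2} on (v4, v3); out.j = own outer ports
the subtree at d2 composes to {out.1, out.2} {v1.1} {v1.2} {v2.1} {v2.2} on (v2, v1); out.j = own outer ports
the subtree at d3 composes to {out.1} {out.2} {v1.1} {v1.2} {v2.1} {v2.2} {v3.1, v3.2, v4.1} {v4.2} on (v4, v3, v2, v1); out.j = own outer ports


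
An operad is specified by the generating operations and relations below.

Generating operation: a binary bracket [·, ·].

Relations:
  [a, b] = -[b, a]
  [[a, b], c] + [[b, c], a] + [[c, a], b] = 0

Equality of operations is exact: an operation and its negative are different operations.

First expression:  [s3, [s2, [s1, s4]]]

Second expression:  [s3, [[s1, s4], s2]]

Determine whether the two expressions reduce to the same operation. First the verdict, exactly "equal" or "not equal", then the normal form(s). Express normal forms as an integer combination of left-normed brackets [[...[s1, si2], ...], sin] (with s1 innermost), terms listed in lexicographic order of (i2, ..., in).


not equal; first: [[[s1, s4], s2], s3]; second: -[[[s1, s4], s2], s3]

The first expression reduces to [[[s1, s4], s2], s3]
The second expression reduces to -[[[s1, s4], s2], s3]
Distinct normal forms: not equal.


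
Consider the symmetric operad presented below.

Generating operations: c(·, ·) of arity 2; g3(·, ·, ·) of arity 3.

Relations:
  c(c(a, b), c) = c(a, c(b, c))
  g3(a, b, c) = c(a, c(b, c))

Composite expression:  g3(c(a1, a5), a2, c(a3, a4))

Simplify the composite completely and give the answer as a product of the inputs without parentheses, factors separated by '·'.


a1 · a5 · a2 · a3 · a4

The g3-tree's shape is irrelevant; the a-reading-order decides.
c(a1, a5) reduces to a1 · a5
c(a3, a4) reduces to a3 · a4
g3(c(a1, a5), a2, c(a3, a4)) reduces to a1 · a5 · a2 · a3 · a4


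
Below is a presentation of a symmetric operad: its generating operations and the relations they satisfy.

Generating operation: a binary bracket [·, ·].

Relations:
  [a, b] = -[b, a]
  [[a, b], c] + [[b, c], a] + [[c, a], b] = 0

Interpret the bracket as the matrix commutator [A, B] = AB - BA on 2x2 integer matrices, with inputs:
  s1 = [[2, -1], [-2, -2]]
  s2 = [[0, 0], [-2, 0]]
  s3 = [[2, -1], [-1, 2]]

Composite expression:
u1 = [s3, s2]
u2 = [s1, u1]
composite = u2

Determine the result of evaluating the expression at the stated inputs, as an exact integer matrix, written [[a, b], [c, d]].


[[0, 4], [-8, 0]]

[s3, s2] = [[2, 0], [0, -2]]
[s1, [s3, s2]] = [[0, 4], [-8, 0]]


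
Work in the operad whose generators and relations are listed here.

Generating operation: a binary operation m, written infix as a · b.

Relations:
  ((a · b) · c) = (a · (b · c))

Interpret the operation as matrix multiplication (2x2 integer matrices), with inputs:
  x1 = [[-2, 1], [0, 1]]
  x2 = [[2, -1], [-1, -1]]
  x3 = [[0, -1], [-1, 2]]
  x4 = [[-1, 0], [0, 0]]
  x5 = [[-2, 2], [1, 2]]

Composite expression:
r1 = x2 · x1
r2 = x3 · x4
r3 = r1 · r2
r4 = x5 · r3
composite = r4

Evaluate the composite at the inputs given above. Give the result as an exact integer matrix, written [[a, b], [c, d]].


[[-6, 0], [-3, 0]]


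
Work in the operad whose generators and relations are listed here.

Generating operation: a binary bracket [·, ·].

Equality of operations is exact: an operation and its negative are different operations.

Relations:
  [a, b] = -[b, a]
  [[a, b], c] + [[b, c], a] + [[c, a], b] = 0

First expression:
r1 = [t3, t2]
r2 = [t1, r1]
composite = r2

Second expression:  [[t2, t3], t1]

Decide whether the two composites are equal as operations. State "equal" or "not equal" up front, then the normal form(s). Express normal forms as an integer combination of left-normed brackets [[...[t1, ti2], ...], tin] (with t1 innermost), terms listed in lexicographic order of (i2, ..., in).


equal; the common form is -[[t1, t2], t3] + [[t1, t3], t2]

The first expression reduces to -[[t1, t2], t3] + [[t1, t3], t2]
The second expression reduces to -[[t1, t2], t3] + [[t1, t3], t2]
The normal forms match — equal.


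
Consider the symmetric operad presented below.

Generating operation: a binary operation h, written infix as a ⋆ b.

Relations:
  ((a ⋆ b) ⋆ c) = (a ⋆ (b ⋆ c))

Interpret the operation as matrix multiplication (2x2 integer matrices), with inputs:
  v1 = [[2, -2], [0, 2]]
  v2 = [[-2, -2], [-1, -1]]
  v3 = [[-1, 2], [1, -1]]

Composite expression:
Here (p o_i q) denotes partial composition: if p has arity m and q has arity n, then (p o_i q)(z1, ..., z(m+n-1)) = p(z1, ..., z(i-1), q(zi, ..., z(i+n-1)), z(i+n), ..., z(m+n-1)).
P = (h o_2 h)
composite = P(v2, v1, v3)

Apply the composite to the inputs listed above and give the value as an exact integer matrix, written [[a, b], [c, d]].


[[4, -8], [2, -4]]

(v1 ⋆ v3) = [[-4, 6], [2, -2]]
(v2 ⋆ (v1 ⋆ v3)) = [[4, -8], [2, -4]]


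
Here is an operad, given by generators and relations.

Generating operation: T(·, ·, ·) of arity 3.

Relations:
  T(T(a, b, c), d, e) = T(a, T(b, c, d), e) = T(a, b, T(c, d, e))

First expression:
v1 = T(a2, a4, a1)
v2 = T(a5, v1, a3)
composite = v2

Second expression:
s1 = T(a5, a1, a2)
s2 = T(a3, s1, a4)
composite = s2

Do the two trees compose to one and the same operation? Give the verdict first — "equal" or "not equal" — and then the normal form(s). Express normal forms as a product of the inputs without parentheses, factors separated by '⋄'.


Normal form of the first expression: a5 ⋄ a2 ⋄ a4 ⋄ a1 ⋄ a3
Normal form of the second expression: a3 ⋄ a5 ⋄ a1 ⋄ a2 ⋄ a4
They disagree, so not equal.

not equal: they reduce to a5 ⋄ a2 ⋄ a4 ⋄ a1 ⋄ a3 and a3 ⋄ a5 ⋄ a1 ⋄ a2 ⋄ a4


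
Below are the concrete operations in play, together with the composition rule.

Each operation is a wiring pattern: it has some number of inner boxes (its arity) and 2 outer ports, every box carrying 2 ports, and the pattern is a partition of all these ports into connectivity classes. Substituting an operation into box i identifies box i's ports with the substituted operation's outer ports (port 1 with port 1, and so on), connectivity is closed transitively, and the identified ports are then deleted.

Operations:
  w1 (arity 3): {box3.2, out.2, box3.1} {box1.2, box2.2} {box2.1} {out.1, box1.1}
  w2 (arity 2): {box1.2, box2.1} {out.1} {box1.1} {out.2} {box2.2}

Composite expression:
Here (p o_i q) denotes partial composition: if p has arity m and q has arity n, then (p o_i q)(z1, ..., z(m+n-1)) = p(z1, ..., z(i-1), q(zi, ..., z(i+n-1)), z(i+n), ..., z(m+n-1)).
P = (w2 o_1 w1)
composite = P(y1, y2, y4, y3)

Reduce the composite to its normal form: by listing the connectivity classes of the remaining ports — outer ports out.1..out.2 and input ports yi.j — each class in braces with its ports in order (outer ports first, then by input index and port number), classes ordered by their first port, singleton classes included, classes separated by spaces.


{out.1} {out.2} {y1.1} {y1.2, y2.2} {y2.1} {y3.1, y4.1, y4.2} {y3.2}

Substituting into w2 glues patterns; closure does the rest.
w1 over (y1, y2, y4) gives {out.1, y1.1} {out.2, y4.1, y4.2} {y1.2, y2.2} {y2.1}, out.j being that stage's outer ports
w2 over (y1, y2, y4, y3) gives {out.1} {out.2} {y1.1} {y1.2, y2.2} {y2.1} {y3.1, y4.1, y4.2} {y3.2}, out.j being that stage's outer ports


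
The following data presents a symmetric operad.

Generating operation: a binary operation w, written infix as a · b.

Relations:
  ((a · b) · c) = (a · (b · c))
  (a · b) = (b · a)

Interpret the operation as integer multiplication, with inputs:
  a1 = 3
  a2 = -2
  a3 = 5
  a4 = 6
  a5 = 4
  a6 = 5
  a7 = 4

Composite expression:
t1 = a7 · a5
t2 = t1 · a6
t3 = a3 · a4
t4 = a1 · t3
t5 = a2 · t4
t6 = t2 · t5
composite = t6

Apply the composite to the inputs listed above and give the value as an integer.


-14400

(a7 · a5) = 16
((a7 · a5) · a6) = 80
(a3 · a4) = 30
(a1 · (a3 · a4)) = 90
(a2 · (a1 · (a3 · a4))) = -180
(((a7 · a5) · a6) · (a2 · (a1 · (a3 · a4)))) = -14400


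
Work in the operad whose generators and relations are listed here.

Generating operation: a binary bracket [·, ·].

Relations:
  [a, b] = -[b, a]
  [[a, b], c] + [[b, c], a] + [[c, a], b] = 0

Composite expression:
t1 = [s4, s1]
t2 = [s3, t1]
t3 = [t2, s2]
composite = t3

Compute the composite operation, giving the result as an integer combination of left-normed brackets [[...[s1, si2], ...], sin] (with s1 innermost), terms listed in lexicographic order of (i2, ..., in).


[[[s1, s4], s3], s2]

Expand each bracket as ab - ba; the s1-initial words give the coefficients.
Composite bracket: [[s3, [s4, s1]], s2]
The bracket unfolds into 8 signed words via [a, b] = ab - ba (2^3 = 8).
Keep just the words that open with s1:
  the word s1s4s3s2 carries sign +1 and contributes +[[[s1, s4], s3], s2]


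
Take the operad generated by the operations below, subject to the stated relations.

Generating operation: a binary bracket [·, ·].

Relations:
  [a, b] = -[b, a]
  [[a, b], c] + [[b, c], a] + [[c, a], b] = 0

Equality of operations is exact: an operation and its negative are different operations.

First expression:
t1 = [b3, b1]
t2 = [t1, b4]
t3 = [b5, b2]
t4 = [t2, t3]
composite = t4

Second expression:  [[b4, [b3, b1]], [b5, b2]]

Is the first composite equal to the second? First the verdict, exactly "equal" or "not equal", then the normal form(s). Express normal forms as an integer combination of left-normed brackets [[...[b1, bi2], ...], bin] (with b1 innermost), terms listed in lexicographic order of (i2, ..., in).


not equal; the first gives [[[[b1, b3], b4], b2], b5] - [[[[b1, b3], b4], b5], b2] and the second -[[[[b1, b3], b4], b2], b5] + [[[[b1, b3], b4], b5], b2]

In normal form, the first expression is [[[[b1, b3], b4], b2], b5] - [[[[b1, b3], b4], b5], b2]
In normal form, the second expression is -[[[[b1, b3], b4], b2], b5] + [[[[b1, b3], b4], b5], b2]
Different reductions; not equal.


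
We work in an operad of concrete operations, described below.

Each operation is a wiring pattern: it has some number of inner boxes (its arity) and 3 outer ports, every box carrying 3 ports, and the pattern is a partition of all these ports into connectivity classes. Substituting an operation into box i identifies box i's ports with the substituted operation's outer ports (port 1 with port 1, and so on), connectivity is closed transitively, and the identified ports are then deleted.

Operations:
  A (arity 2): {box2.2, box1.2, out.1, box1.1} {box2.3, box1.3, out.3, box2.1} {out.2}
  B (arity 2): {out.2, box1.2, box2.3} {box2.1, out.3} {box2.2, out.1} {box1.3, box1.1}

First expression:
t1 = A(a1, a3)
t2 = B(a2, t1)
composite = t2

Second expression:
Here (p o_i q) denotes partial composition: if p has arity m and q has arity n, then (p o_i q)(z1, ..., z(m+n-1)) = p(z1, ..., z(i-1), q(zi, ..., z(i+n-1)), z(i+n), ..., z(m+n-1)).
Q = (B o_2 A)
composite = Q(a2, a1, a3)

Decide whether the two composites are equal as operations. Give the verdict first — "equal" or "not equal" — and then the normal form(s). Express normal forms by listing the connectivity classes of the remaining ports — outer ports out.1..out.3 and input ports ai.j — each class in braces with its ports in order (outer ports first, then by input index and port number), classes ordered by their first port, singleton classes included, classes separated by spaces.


equal: each reduces to {out.1} {out.2, a1.3, a2.2, a3.1, a3.3} {out.3, a1.1, a1.2, a3.2} {a2.1, a2.3}


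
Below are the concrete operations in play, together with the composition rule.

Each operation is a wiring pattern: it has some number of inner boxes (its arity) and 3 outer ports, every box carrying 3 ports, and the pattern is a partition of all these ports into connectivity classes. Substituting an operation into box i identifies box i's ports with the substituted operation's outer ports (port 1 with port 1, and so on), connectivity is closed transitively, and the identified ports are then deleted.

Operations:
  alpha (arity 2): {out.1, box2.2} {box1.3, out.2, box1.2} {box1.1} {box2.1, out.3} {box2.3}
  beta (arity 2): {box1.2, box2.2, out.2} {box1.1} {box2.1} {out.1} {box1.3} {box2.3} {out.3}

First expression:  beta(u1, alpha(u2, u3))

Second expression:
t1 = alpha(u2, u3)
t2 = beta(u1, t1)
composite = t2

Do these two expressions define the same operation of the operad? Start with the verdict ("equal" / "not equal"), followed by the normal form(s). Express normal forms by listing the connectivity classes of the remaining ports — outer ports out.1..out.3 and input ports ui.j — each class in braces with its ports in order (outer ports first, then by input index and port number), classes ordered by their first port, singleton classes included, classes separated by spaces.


equal: each reduces to {out.1} {out.2, u1.2, u2.2, u2.3} {out.3} {u1.1} {u1.3} {u2.1} {u3.1} {u3.2} {u3.3}


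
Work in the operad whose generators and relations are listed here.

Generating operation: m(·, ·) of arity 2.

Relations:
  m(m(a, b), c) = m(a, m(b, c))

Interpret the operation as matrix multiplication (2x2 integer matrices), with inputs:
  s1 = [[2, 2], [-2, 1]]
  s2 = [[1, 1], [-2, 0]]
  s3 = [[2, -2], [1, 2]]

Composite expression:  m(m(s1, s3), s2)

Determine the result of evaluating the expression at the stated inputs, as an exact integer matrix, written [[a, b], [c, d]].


[[6, 6], [-15, -3]]

m(s1, s3) = [[6, 0], [-3, 6]]
m(m(s1, s3), s2) = [[6, 6], [-15, -3]]


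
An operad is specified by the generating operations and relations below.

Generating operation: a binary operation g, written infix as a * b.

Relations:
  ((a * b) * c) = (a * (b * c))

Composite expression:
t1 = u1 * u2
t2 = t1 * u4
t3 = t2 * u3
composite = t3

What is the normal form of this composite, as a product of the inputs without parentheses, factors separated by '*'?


u1 * u2 * u4 * u3

Key point: g is associative — brackets drop, the u-order remains.
(u1 * u2) linearizes to u1 * u2
((u1 * u2) * u4) linearizes to u1 * u2 * u4
(((u1 * u2) * u4) * u3) linearizes to u1 * u2 * u4 * u3


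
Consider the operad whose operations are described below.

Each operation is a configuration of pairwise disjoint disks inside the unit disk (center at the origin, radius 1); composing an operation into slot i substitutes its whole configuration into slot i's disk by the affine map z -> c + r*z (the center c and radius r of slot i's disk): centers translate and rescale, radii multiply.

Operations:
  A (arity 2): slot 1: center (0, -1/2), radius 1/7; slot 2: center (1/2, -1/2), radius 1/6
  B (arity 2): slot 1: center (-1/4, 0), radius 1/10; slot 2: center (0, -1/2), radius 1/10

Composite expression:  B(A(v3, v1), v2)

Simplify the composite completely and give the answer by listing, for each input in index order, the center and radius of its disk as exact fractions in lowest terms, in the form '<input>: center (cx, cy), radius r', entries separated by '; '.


v1: center (-1/5, -1/20), radius 1/60; v2: center (0, -1/2), radius 1/10; v3: center (-1/4, -1/20), radius 1/70

Nesting under B composes maps z -> c + r*z down each v-path.
v3 passes through 2 substitutions, ending at center (-1/4, -1/20), radius 1/70
v1 passes through 2 substitutions, ending at center (-1/5, -1/20), radius 1/60
v2 passes through 1 substitution, ending at center (0, -1/2), radius 1/10


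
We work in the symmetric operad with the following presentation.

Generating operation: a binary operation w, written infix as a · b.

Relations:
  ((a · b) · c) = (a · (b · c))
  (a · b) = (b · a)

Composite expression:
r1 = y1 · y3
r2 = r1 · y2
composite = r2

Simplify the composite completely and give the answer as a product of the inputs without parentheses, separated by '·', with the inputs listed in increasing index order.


y1 · y2 · y3

With w associative and commutative, the y-input set is all that matters.
(y1 · y3) flattens to y1 · y3
((y1 · y3) · y2) flattens to y1 · y3 · y2
putting the inputs in ascending order: y1 · y2 · y3


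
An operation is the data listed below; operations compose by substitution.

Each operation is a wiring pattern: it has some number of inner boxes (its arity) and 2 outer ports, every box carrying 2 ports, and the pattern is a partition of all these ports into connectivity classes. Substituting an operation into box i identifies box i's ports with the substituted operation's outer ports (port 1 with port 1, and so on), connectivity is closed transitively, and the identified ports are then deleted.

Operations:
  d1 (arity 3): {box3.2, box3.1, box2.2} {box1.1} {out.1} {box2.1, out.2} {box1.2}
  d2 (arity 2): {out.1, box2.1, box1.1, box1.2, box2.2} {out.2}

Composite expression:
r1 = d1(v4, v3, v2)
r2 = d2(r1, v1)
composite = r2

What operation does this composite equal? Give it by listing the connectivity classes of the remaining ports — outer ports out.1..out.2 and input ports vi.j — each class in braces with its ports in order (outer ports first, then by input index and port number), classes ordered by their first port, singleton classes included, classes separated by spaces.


Reachability decides: close wires over d2-identified ports.
composing d1 on (v4, v3, v2), with out.j its own outer ports: {out.1} {out.2, v3.1} {v2.1, v2.2, v3.2} {v4.1} {v4.2}
composing d2 on (v4, v3, v2, v1), with out.j its own outer ports: {out.1, v1.1, v1.2, v3.1} {out.2} {v2.1, v2.2, v3.2} {v4.1} {v4.2}

{out.1, v1.1, v1.2, v3.1} {out.2} {v2.1, v2.2, v3.2} {v4.1} {v4.2}


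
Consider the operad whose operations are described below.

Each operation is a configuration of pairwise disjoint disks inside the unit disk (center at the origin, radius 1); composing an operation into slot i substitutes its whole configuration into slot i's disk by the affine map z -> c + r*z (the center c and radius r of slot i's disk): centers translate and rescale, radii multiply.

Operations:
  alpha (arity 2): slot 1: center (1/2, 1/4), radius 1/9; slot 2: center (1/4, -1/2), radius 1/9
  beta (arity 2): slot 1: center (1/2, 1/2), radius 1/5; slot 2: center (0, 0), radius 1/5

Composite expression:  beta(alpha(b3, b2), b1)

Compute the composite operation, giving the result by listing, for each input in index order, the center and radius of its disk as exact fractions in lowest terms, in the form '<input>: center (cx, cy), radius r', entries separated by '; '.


Below beta, radii multiply path by path; the b-disk centers shift.
b3 passes through 2 substitutions, ending at center (3/5, 11/20), radius 1/45
b2 passes through 2 substitutions, ending at center (11/20, 2/5), radius 1/45
b1 passes through 1 substitution, ending at center (0, 0), radius 1/5

b1: center (0, 0), radius 1/5; b2: center (11/20, 2/5), radius 1/45; b3: center (3/5, 11/20), radius 1/45


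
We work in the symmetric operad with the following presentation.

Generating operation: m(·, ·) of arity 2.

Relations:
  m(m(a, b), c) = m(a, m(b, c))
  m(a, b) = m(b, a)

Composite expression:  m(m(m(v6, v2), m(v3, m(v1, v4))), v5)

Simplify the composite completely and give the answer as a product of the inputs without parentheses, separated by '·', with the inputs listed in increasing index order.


v1 · v2 · v3 · v4 · v5 · v6

Both nesting and order wash out for m; what remains is which v's occur.
m(v6, v2) collapses to v6 · v2
m(v1, v4) collapses to v1 · v4
m(v3, m(v1, v4)) collapses to v3 · v1 · v4
m(m(v6, v2), m(v3, m(v1, v4))) collapses to v6 · v2 · v3 · v1 · v4
m(m(m(v6, v2), m(v3, m(v1, v4))), v5) collapses to v6 · v2 · v3 · v1 · v4 · v5
sorting the factors by input index: v1 · v2 · v3 · v4 · v5 · v6


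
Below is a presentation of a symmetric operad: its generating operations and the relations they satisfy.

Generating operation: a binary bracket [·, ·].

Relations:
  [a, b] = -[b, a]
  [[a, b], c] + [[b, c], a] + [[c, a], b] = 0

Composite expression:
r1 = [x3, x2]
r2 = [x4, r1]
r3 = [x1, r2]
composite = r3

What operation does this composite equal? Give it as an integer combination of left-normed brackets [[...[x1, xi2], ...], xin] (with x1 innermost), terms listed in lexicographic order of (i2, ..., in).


[[[x1, x2], x3], x4] - [[[x1, x3], x2], x4] - [[[x1, x4], x2], x3] + [[[x1, x4], x3], x2]

Antisymmetry and Jacobi reduce to x1-anchored left-normed brackets.
Composite bracket: [x1, [x4, [x3, x2]]]
Expanding via [a, b] = ab - ba: 8 signed words (2^3 = 8).
Only words starting with x1 matter:
  word x1x2x3x4 has sign +1, contributing +[[[x1, x2], x3], x4]
  word x1x3x2x4 has sign -1, contributing -[[[x1, x3], x2], x4]
  word x1x4x2x3 has sign -1, contributing -[[[x1, x4], x2], x3]
  word x1x4x3x2 has sign +1, contributing +[[[x1, x4], x3], x2]


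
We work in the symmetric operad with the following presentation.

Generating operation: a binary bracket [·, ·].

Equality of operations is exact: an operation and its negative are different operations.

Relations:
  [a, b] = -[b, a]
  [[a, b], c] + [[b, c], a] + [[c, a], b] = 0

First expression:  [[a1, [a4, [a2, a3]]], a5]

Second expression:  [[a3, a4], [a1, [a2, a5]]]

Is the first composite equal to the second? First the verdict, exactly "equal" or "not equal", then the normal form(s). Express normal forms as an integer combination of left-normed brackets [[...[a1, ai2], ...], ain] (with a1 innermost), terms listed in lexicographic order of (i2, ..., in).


not equal; first: -[[[[a1, a2], a3], a4], a5] + [[[[a1, a3], a2], a4], a5] + [[[[a1, a4], a2], a3], a5] - [[[[a1, a4], a3], a2], a5]; second: -[[[[a1, a2], a5], a3], a4] + [[[[a1, a2], a5], a4], a3] + [[[[a1, a5], a2], a3], a4] - [[[[a1, a5], a2], a4], a3]

The first composite normalizes to -[[[[a1, a2], a3], a4], a5] + [[[[a1, a3], a2], a4], a5] + [[[[a1, a4], a2], a3], a5] - [[[[a1, a4], a3], a2], a5]
The second composite normalizes to -[[[[a1, a2], a5], a3], a4] + [[[[a1, a2], a5], a4], a3] + [[[[a1, a5], a2], a3], a4] - [[[[a1, a5], a2], a4], a3]
The forms do not match — not equal.


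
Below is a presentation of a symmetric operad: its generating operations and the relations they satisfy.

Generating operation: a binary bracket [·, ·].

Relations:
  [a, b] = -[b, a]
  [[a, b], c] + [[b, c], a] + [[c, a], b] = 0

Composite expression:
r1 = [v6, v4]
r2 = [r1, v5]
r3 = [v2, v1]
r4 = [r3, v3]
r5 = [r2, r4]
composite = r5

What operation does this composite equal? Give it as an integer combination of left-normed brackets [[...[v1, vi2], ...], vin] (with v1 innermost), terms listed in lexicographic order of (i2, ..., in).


Expand each bracket as ab - ba; the v1-initial words give the coefficients.
Composite bracket: [[[v6, v4], v5], [[v2, v1], v3]]
Expanding via [a, b] = ab - ba: 32 signed words (2^5 = 32).
The v1-initial words carry the normal form:
  the word v1v2v3v4v6v5 carries sign -1 and contributes -[[[[[v1, v2], v3], v4], v6], v5]
  the word v1v2v3v5v4v6 carries sign +1 and contributes +[[[[[v1, v2], v3], v5], v4], v6]
  the word v1v2v3v5v6v4 carries sign -1 and contributes -[[[[[v1, v2], v3], v5], v6], v4]
  the word v1v2v3v6v4v5 carries sign +1 and contributes +[[[[[v1, v2], v3], v6], v4], v5]

-[[[[[v1, v2], v3], v4], v6], v5] + [[[[[v1, v2], v3], v5], v4], v6] - [[[[[v1, v2], v3], v5], v6], v4] + [[[[[v1, v2], v3], v6], v4], v5]


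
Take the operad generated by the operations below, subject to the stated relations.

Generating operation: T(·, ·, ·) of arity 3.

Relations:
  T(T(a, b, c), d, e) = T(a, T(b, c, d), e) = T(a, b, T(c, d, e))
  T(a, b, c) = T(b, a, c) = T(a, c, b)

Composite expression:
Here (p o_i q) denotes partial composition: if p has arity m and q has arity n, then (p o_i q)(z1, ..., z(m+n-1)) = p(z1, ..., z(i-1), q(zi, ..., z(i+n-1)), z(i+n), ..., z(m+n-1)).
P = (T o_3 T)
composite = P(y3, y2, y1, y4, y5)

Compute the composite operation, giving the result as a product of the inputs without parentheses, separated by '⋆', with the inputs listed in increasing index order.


Both nesting and order wash out for T; what remains is which y's occur.
T(y1, y4, y5) reduces to y1 ⋆ y4 ⋆ y5
T(y3, y2, T(y1, y4, y5)) reduces to y3 ⋆ y2 ⋆ y1 ⋆ y4 ⋆ y5
the factors in increasing index order: y1 ⋆ y2 ⋆ y3 ⋆ y4 ⋆ y5

y1 ⋆ y2 ⋆ y3 ⋆ y4 ⋆ y5


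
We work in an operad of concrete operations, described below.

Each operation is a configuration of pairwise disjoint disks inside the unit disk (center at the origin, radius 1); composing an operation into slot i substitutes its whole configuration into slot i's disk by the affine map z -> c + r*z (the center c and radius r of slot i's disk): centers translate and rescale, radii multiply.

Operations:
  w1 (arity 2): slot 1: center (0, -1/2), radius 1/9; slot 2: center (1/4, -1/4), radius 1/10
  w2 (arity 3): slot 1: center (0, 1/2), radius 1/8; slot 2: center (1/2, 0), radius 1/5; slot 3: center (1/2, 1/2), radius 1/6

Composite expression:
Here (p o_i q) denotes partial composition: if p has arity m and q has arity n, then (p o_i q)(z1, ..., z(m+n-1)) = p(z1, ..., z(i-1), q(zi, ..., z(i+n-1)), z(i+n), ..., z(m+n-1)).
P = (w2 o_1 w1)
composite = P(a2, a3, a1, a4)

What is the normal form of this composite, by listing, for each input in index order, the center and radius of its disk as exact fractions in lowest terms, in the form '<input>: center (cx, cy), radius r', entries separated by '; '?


Follow each a-input down from w2: c' goes to c + r*c', radius to r*r'.
tracing a2 down its 2-map path: center (0, 7/16), radius 1/72
tracing a3 down its 2-map path: center (1/32, 15/32), radius 1/80
tracing a1 down its 1-map path: center (1/2, 0), radius 1/5
tracing a4 down its 1-map path: center (1/2, 1/2), radius 1/6

a1: center (1/2, 0), radius 1/5; a2: center (0, 7/16), radius 1/72; a3: center (1/32, 15/32), radius 1/80; a4: center (1/2, 1/2), radius 1/6


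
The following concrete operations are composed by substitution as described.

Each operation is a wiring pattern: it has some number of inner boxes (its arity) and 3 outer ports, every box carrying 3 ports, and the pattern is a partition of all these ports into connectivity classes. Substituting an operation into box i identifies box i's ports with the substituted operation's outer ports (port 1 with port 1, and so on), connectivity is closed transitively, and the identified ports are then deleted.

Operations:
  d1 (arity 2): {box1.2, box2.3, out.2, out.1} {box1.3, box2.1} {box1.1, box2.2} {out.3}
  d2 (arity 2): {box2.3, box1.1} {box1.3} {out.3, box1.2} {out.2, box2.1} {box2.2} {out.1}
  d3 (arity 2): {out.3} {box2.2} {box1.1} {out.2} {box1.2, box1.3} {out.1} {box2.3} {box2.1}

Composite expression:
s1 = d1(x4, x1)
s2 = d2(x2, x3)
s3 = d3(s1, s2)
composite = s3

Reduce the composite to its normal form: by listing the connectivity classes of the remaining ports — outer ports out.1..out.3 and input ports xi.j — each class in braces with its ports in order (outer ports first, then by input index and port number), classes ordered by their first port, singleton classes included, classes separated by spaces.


{out.1} {out.2} {out.3} {x1.1, x4.3} {x1.2, x4.1} {x1.3, x4.2} {x2.1, x3.3} {x2.2} {x2.3} {x3.1} {x3.2}

Substituting into d3 glues patterns; closure does the rest.
composing d1 on (x4, x1), with out.j its own outer ports: {out.1, out.2, x1.3, x4.2} {out.3} {x1.1, x4.3} {x1.2, x4.1}
composing d2 on (x2, x3), with out.j its own outer ports: {out.1} {out.2, x3.1} {out.3, x2.2} {x2.1, x3.3} {x2.3} {x3.2}
composing d3 on (x4, x1, x2, x3), with out.j its own outer ports: {out.1} {out.2} {out.3} {x1.1, x4.3} {x1.2, x4.1} {x1.3, x4.2} {x2.1, x3.3} {x2.2} {x2.3} {x3.1} {x3.2}


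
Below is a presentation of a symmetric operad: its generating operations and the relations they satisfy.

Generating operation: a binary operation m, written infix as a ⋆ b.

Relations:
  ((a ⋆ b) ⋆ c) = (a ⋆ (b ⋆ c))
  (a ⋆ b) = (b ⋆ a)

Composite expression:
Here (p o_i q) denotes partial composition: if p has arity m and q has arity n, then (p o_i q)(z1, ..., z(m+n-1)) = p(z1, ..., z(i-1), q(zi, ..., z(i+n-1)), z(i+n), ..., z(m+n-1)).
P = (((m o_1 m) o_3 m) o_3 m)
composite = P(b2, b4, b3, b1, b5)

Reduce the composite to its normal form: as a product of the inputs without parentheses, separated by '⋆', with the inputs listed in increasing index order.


b1 ⋆ b2 ⋆ b3 ⋆ b4 ⋆ b5

Both nesting and order wash out for m; what remains is which b's occur.
(b2 ⋆ b4) spells out as b2 ⋆ b4
(b3 ⋆ b1) spells out as b3 ⋆ b1
((b3 ⋆ b1) ⋆ b5) spells out as b3 ⋆ b1 ⋆ b5
((b2 ⋆ b4) ⋆ ((b3 ⋆ b1) ⋆ b5)) spells out as b2 ⋆ b4 ⋆ b3 ⋆ b1 ⋆ b5
rearranged into index order: b1 ⋆ b2 ⋆ b3 ⋆ b4 ⋆ b5
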